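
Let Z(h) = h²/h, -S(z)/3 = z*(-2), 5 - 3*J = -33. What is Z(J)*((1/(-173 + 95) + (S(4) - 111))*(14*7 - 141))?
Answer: 5544979/117 ≈ 47393.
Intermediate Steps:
J = 38/3 (J = 5/3 - ⅓*(-33) = 5/3 + 11 = 38/3 ≈ 12.667)
S(z) = 6*z (S(z) = -3*z*(-2) = -(-6)*z = 6*z)
Z(h) = h
Z(J)*((1/(-173 + 95) + (S(4) - 111))*(14*7 - 141)) = 38*((1/(-173 + 95) + (6*4 - 111))*(14*7 - 141))/3 = 38*((1/(-78) + (24 - 111))*(98 - 141))/3 = 38*((-1/78 - 87)*(-43))/3 = 38*(-6787/78*(-43))/3 = (38/3)*(291841/78) = 5544979/117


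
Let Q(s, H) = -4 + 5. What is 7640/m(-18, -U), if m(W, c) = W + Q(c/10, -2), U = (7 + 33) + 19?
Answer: -7640/17 ≈ -449.41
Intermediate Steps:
U = 59 (U = 40 + 19 = 59)
Q(s, H) = 1
m(W, c) = 1 + W (m(W, c) = W + 1 = 1 + W)
7640/m(-18, -U) = 7640/(1 - 18) = 7640/(-17) = 7640*(-1/17) = -7640/17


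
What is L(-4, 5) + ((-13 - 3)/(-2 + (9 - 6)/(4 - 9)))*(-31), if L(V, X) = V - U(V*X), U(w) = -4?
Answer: -2480/13 ≈ -190.77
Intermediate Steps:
L(V, X) = 4 + V (L(V, X) = V - 1*(-4) = V + 4 = 4 + V)
L(-4, 5) + ((-13 - 3)/(-2 + (9 - 6)/(4 - 9)))*(-31) = (4 - 4) + ((-13 - 3)/(-2 + (9 - 6)/(4 - 9)))*(-31) = 0 - 16/(-2 + 3/(-5))*(-31) = 0 - 16/(-2 + 3*(-⅕))*(-31) = 0 - 16/(-2 - ⅗)*(-31) = 0 - 16/(-13/5)*(-31) = 0 - 16*(-5/13)*(-31) = 0 + (80/13)*(-31) = 0 - 2480/13 = -2480/13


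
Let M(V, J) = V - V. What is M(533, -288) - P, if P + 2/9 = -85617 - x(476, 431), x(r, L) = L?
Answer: 774434/9 ≈ 86048.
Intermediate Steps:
M(V, J) = 0
P = -774434/9 (P = -2/9 + (-85617 - 1*431) = -2/9 + (-85617 - 431) = -2/9 - 86048 = -774434/9 ≈ -86048.)
M(533, -288) - P = 0 - 1*(-774434/9) = 0 + 774434/9 = 774434/9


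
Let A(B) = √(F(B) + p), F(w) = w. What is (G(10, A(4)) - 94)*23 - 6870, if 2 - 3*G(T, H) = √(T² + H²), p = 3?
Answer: -27050/3 - 23*√107/3 ≈ -9096.0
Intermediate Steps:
A(B) = √(3 + B) (A(B) = √(B + 3) = √(3 + B))
G(T, H) = ⅔ - √(H² + T²)/3 (G(T, H) = ⅔ - √(T² + H²)/3 = ⅔ - √(H² + T²)/3)
(G(10, A(4)) - 94)*23 - 6870 = ((⅔ - √((√(3 + 4))² + 10²)/3) - 94)*23 - 6870 = ((⅔ - √((√7)² + 100)/3) - 94)*23 - 6870 = ((⅔ - √(7 + 100)/3) - 94)*23 - 6870 = ((⅔ - √107/3) - 94)*23 - 6870 = (-280/3 - √107/3)*23 - 6870 = (-6440/3 - 23*√107/3) - 6870 = -27050/3 - 23*√107/3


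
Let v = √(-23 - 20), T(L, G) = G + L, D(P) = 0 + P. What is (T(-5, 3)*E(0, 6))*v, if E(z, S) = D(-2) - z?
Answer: 4*I*√43 ≈ 26.23*I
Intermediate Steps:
D(P) = P
v = I*√43 (v = √(-43) = I*√43 ≈ 6.5574*I)
E(z, S) = -2 - z
(T(-5, 3)*E(0, 6))*v = ((3 - 5)*(-2 - 1*0))*(I*√43) = (-2*(-2 + 0))*(I*√43) = (-2*(-2))*(I*√43) = 4*(I*√43) = 4*I*√43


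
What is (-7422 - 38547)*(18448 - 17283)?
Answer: -53553885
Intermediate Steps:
(-7422 - 38547)*(18448 - 17283) = -45969*1165 = -53553885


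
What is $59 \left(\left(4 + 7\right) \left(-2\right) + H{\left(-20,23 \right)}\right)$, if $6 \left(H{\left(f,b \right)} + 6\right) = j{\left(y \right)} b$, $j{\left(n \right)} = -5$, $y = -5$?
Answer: $- \frac{16697}{6} \approx -2782.8$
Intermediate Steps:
$H{\left(f,b \right)} = -6 - \frac{5 b}{6}$ ($H{\left(f,b \right)} = -6 + \frac{\left(-5\right) b}{6} = -6 - \frac{5 b}{6}$)
$59 \left(\left(4 + 7\right) \left(-2\right) + H{\left(-20,23 \right)}\right) = 59 \left(\left(4 + 7\right) \left(-2\right) - \frac{151}{6}\right) = 59 \left(11 \left(-2\right) - \frac{151}{6}\right) = 59 \left(-22 - \frac{151}{6}\right) = 59 \left(- \frac{283}{6}\right) = - \frac{16697}{6}$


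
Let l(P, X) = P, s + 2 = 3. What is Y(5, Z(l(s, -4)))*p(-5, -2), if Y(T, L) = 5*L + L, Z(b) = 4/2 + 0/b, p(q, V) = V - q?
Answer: 36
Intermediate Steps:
s = 1 (s = -2 + 3 = 1)
Z(b) = 2 (Z(b) = 4*(1/2) + 0 = 2 + 0 = 2)
Y(T, L) = 6*L
Y(5, Z(l(s, -4)))*p(-5, -2) = (6*2)*(-2 - 1*(-5)) = 12*(-2 + 5) = 12*3 = 36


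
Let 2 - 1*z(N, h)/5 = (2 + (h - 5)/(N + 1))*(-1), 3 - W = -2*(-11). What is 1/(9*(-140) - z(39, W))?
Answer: -1/1277 ≈ -0.00078308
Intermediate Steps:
W = -19 (W = 3 - (-2)*(-11) = 3 - 1*22 = 3 - 22 = -19)
z(N, h) = 20 + 5*(-5 + h)/(1 + N) (z(N, h) = 10 - 5*(2 + (h - 5)/(N + 1))*(-1) = 10 - 5*(2 + (-5 + h)/(1 + N))*(-1) = 10 - 5*(-2 - (-5 + h)/(1 + N)) = 10 + (10 + 5*(-5 + h)/(1 + N)) = 20 + 5*(-5 + h)/(1 + N))
1/(9*(-140) - z(39, W)) = 1/(9*(-140) - 5*(-1 - 19 + 4*39)/(1 + 39)) = 1/(-1260 - 5*(-1 - 19 + 156)/40) = 1/(-1260 - 5*136/40) = 1/(-1260 - 1*17) = 1/(-1260 - 17) = 1/(-1277) = -1/1277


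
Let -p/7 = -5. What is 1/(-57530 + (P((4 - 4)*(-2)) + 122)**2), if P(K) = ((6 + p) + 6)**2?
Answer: 1/5376031 ≈ 1.8601e-7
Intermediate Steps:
p = 35 (p = -7*(-5) = 35)
P(K) = 2209 (P(K) = ((6 + 35) + 6)**2 = (41 + 6)**2 = 47**2 = 2209)
1/(-57530 + (P((4 - 4)*(-2)) + 122)**2) = 1/(-57530 + (2209 + 122)**2) = 1/(-57530 + 2331**2) = 1/(-57530 + 5433561) = 1/5376031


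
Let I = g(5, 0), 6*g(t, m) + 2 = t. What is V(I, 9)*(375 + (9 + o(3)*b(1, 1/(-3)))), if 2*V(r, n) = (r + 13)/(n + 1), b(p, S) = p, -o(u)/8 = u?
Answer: 243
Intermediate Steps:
o(u) = -8*u
g(t, m) = -⅓ + t/6
I = ½ (I = -⅓ + (⅙)*5 = -⅓ + ⅚ = ½ ≈ 0.50000)
V(r, n) = (13 + r)/(2*(1 + n)) (V(r, n) = ((r + 13)/(n + 1))/2 = ((13 + r)/(1 + n))/2 = (13 + r)/(2*(1 + n)))
V(I, 9)*(375 + (9 + o(3)*b(1, 1/(-3)))) = ((13 + ½)/(2*(1 + 9)))*(375 + (9 - 8*3*1)) = ((½)*(27/2)/10)*(375 + (9 - 24*1)) = ((½)*(⅒)*(27/2))*(375 + (9 - 24)) = 27*(375 - 15)/40 = (27/40)*360 = 243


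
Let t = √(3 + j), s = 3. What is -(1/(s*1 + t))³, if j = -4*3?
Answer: 1/108 + I/108 ≈ 0.0092593 + 0.0092593*I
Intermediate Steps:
j = -12
t = 3*I (t = √(3 - 12) = √(-9) = 3*I ≈ 3.0*I)
-(1/(s*1 + t))³ = -(1/(3*1 + 3*I))³ = -(1/(3 + 3*I))³ = -((3 - 3*I)/18)³ = -(3 - 3*I)³/5832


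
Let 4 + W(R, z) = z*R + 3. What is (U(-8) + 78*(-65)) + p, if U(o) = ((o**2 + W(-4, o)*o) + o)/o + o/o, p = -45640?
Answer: -50685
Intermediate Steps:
W(R, z) = -1 + R*z (W(R, z) = -4 + (z*R + 3) = -4 + (R*z + 3) = -4 + (3 + R*z) = -1 + R*z)
U(o) = 1 + (o + o**2 + o*(-1 - 4*o))/o (U(o) = ((o**2 + (-1 - 4*o)*o) + o)/o + o/o = ((o**2 + o*(-1 - 4*o)) + o)/o + 1 = (o + o**2 + o*(-1 - 4*o))/o + 1 = 1 + (o + o**2 + o*(-1 - 4*o))/o)
(U(-8) + 78*(-65)) + p = ((1 - 3*(-8)) + 78*(-65)) - 45640 = ((1 + 24) - 5070) - 45640 = (25 - 5070) - 45640 = -5045 - 45640 = -50685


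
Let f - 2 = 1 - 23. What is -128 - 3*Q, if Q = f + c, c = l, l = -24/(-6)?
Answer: -80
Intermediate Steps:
l = 4 (l = -24*(-1/6) = 4)
f = -20 (f = 2 + (1 - 23) = 2 - 22 = -20)
c = 4
Q = -16 (Q = -20 + 4 = -16)
-128 - 3*Q = -128 - 3*(-16) = -128 + 48 = -80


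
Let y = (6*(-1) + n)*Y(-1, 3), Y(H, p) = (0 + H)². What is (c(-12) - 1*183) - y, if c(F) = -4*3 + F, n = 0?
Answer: -201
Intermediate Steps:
c(F) = -12 + F
Y(H, p) = H²
y = -6 (y = (6*(-1) + 0)*(-1)² = (-6 + 0)*1 = -6*1 = -6)
(c(-12) - 1*183) - y = ((-12 - 12) - 1*183) - 1*(-6) = (-24 - 183) + 6 = -207 + 6 = -201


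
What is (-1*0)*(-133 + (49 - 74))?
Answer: 0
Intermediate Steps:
(-1*0)*(-133 + (49 - 74)) = 0*(-133 - 25) = 0*(-158) = 0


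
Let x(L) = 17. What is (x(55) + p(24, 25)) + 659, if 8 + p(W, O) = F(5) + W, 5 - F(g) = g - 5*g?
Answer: 717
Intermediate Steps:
F(g) = 5 + 4*g (F(g) = 5 - (g - 5*g) = 5 - (-4)*g = 5 + 4*g)
p(W, O) = 17 + W (p(W, O) = -8 + ((5 + 4*5) + W) = -8 + ((5 + 20) + W) = -8 + (25 + W) = 17 + W)
(x(55) + p(24, 25)) + 659 = (17 + (17 + 24)) + 659 = (17 + 41) + 659 = 58 + 659 = 717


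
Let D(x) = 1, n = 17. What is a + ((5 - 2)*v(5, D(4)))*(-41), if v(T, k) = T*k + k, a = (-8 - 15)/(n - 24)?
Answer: -5143/7 ≈ -734.71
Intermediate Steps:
a = 23/7 (a = (-8 - 15)/(17 - 24) = -23/(-7) = -23*(-⅐) = 23/7 ≈ 3.2857)
v(T, k) = k + T*k
a + ((5 - 2)*v(5, D(4)))*(-41) = 23/7 + ((5 - 2)*(1*(1 + 5)))*(-41) = 23/7 + (3*(1*6))*(-41) = 23/7 + (3*6)*(-41) = 23/7 + 18*(-41) = 23/7 - 738 = -5143/7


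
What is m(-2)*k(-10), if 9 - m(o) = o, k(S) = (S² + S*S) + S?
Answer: 2090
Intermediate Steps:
k(S) = S + 2*S² (k(S) = (S² + S²) + S = 2*S² + S = S + 2*S²)
m(o) = 9 - o
m(-2)*k(-10) = (9 - 1*(-2))*(-10*(1 + 2*(-10))) = (9 + 2)*(-10*(1 - 20)) = 11*(-10*(-19)) = 11*190 = 2090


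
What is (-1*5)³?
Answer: -125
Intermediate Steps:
(-1*5)³ = (-5)³ = -125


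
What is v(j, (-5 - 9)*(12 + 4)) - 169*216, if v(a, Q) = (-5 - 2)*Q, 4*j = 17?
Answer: -34936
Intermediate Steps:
j = 17/4 (j = (1/4)*17 = 17/4 ≈ 4.2500)
v(a, Q) = -7*Q
v(j, (-5 - 9)*(12 + 4)) - 169*216 = -7*(-5 - 9)*(12 + 4) - 169*216 = -(-98)*16 - 36504 = -7*(-224) - 36504 = 1568 - 36504 = -34936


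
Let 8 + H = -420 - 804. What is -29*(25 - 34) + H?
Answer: -971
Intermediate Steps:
H = -1232 (H = -8 + (-420 - 804) = -8 - 1224 = -1232)
-29*(25 - 34) + H = -29*(25 - 34) - 1232 = -29*(-9) - 1232 = 261 - 1232 = -971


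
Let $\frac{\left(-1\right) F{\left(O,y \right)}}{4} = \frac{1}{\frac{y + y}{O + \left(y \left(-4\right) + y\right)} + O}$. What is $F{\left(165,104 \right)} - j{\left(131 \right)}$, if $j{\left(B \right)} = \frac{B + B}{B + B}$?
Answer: $- \frac{24635}{24047} \approx -1.0245$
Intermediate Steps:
$F{\left(O,y \right)} = - \frac{4}{O + \frac{2 y}{O - 3 y}}$ ($F{\left(O,y \right)} = - \frac{4}{\frac{y + y}{O + \left(y \left(-4\right) + y\right)} + O} = - \frac{4}{\frac{2 y}{O + \left(- 4 y + y\right)} + O} = - \frac{4}{\frac{2 y}{O - 3 y} + O} = - \frac{4}{O + \frac{2 y}{O - 3 y}}$)
$j{\left(B \right)} = 1$ ($j{\left(B \right)} = \frac{2 B}{2 B} = 2 B \frac{1}{2 B} = 1$)
$F{\left(165,104 \right)} - j{\left(131 \right)} = \frac{4 \left(\left(-1\right) 165 + 3 \cdot 104\right)}{165^{2} + 2 \cdot 104 - 495 \cdot 104} - 1 = \frac{4 \left(-165 + 312\right)}{27225 + 208 - 51480} - 1 = 4 \frac{1}{-24047} \cdot 147 - 1 = 4 \left(- \frac{1}{24047}\right) 147 - 1 = - \frac{588}{24047} - 1 = - \frac{24635}{24047}$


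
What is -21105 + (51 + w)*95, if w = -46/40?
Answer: -65477/4 ≈ -16369.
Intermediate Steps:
w = -23/20 (w = -46*1/40 = -23/20 ≈ -1.1500)
-21105 + (51 + w)*95 = -21105 + (51 - 23/20)*95 = -21105 + (997/20)*95 = -21105 + 18943/4 = -65477/4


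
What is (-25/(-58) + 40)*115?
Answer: 269675/58 ≈ 4649.6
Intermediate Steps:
(-25/(-58) + 40)*115 = (-25*(-1/58) + 40)*115 = (25/58 + 40)*115 = (2345/58)*115 = 269675/58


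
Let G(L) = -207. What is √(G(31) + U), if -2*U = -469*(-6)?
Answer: I*√1614 ≈ 40.175*I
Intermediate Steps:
U = -1407 (U = -(-469)*(-6)/2 = -½*2814 = -1407)
√(G(31) + U) = √(-207 - 1407) = √(-1614) = I*√1614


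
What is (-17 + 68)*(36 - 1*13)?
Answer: 1173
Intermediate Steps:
(-17 + 68)*(36 - 1*13) = 51*(36 - 13) = 51*23 = 1173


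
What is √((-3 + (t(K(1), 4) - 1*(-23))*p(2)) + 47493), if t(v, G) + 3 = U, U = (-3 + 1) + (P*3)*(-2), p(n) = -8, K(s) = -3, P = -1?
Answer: √47298 ≈ 217.48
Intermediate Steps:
U = 4 (U = (-3 + 1) - 1*3*(-2) = -2 - 3*(-2) = -2 + 6 = 4)
t(v, G) = 1 (t(v, G) = -3 + 4 = 1)
√((-3 + (t(K(1), 4) - 1*(-23))*p(2)) + 47493) = √((-3 + (1 - 1*(-23))*(-8)) + 47493) = √((-3 + (1 + 23)*(-8)) + 47493) = √((-3 + 24*(-8)) + 47493) = √((-3 - 192) + 47493) = √(-195 + 47493) = √47298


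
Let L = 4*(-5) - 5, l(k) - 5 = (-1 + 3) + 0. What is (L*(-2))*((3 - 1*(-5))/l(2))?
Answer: 400/7 ≈ 57.143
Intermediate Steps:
l(k) = 7 (l(k) = 5 + ((-1 + 3) + 0) = 5 + (2 + 0) = 5 + 2 = 7)
L = -25 (L = -20 - 5 = -25)
(L*(-2))*((3 - 1*(-5))/l(2)) = (-25*(-2))*((3 - 1*(-5))/7) = 50*((3 + 5)*(⅐)) = 50*(8*(⅐)) = 50*(8/7) = 400/7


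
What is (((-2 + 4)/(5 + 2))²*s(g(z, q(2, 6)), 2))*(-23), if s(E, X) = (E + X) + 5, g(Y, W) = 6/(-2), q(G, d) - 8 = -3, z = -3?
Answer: -368/49 ≈ -7.5102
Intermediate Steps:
q(G, d) = 5 (q(G, d) = 8 - 3 = 5)
g(Y, W) = -3 (g(Y, W) = 6*(-½) = -3)
s(E, X) = 5 + E + X
(((-2 + 4)/(5 + 2))²*s(g(z, q(2, 6)), 2))*(-23) = (((-2 + 4)/(5 + 2))²*(5 - 3 + 2))*(-23) = ((2/7)²*4)*(-23) = ((4/49)*4)*(-23) = (16/49)*(-23) = -368/49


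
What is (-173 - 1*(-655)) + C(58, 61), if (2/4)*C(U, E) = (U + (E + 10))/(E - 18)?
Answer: 488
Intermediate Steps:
C(U, E) = 2*(10 + E + U)/(-18 + E) (C(U, E) = 2*((U + (E + 10))/(E - 18)) = 2*((U + (10 + E))/(-18 + E)) = 2*((10 + E + U)/(-18 + E)) = 2*(10 + E + U)/(-18 + E))
(-173 - 1*(-655)) + C(58, 61) = (-173 - 1*(-655)) + 2*(10 + 61 + 58)/(-18 + 61) = (-173 + 655) + 2*129/43 = 482 + 2*(1/43)*129 = 482 + 6 = 488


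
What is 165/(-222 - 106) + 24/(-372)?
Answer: -5771/10168 ≈ -0.56756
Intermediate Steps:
165/(-222 - 106) + 24/(-372) = 165/(-328) + 24*(-1/372) = 165*(-1/328) - 2/31 = -165/328 - 2/31 = -5771/10168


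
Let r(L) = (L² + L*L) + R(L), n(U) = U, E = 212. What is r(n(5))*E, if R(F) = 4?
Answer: 11448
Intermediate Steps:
r(L) = 4 + 2*L² (r(L) = (L² + L*L) + 4 = (L² + L²) + 4 = 2*L² + 4 = 4 + 2*L²)
r(n(5))*E = (4 + 2*5²)*212 = (4 + 2*25)*212 = (4 + 50)*212 = 54*212 = 11448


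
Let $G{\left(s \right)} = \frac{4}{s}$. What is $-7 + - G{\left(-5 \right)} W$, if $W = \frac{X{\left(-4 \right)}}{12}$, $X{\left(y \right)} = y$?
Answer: $- \frac{109}{15} \approx -7.2667$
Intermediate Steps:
$W = - \frac{1}{3}$ ($W = - \frac{4}{12} = \left(-4\right) \frac{1}{12} = - \frac{1}{3} \approx -0.33333$)
$-7 + - G{\left(-5 \right)} W = -7 + - \frac{4}{-5} \left(- \frac{1}{3}\right) = -7 + - \frac{4 \left(-1\right)}{5} \left(- \frac{1}{3}\right) = -7 + \left(-1\right) \left(- \frac{4}{5}\right) \left(- \frac{1}{3}\right) = -7 + \frac{4}{5} \left(- \frac{1}{3}\right) = -7 - \frac{4}{15} = - \frac{109}{15}$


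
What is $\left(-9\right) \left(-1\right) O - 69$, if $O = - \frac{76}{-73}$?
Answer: $- \frac{4353}{73} \approx -59.63$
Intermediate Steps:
$O = \frac{76}{73}$ ($O = \left(-76\right) \left(- \frac{1}{73}\right) = \frac{76}{73} \approx 1.0411$)
$\left(-9\right) \left(-1\right) O - 69 = \left(-9\right) \left(-1\right) \frac{76}{73} - 69 = 9 \cdot \frac{76}{73} - 69 = \frac{684}{73} - 69 = - \frac{4353}{73}$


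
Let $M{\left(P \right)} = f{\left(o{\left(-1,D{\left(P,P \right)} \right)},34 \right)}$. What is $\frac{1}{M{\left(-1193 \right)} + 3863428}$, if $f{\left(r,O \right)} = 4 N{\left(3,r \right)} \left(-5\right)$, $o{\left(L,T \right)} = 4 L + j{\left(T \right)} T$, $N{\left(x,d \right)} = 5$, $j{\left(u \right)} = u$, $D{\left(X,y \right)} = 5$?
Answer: $\frac{1}{3863328} \approx 2.5884 \cdot 10^{-7}$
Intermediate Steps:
$o{\left(L,T \right)} = T^{2} + 4 L$ ($o{\left(L,T \right)} = 4 L + T T = 4 L + T^{2} = T^{2} + 4 L$)
$f{\left(r,O \right)} = -100$ ($f{\left(r,O \right)} = 4 \cdot 5 \left(-5\right) = 20 \left(-5\right) = -100$)
$M{\left(P \right)} = -100$
$\frac{1}{M{\left(-1193 \right)} + 3863428} = \frac{1}{-100 + 3863428} = \frac{1}{3863328}$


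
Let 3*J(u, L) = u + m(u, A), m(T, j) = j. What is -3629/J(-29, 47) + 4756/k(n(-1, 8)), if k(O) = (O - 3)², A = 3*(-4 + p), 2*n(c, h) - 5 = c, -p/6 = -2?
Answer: 34667/5 ≈ 6933.4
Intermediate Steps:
p = 12 (p = -6*(-2) = 12)
n(c, h) = 5/2 + c/2
A = 24 (A = 3*(-4 + 12) = 3*8 = 24)
k(O) = (-3 + O)²
J(u, L) = 8 + u/3 (J(u, L) = (u + 24)/3 = (24 + u)/3 = 8 + u/3)
-3629/J(-29, 47) + 4756/k(n(-1, 8)) = -3629/(8 + (⅓)*(-29)) + 4756/((-3 + (5/2 + (½)*(-1)))²) = -3629/(8 - 29/3) + 4756/((-3 + (5/2 - ½))²) = -3629/(-5/3) + 4756/((-3 + 2)²) = -3629*(-⅗) + 4756/((-1)²) = 10887/5 + 4756/1 = 10887/5 + 4756*1 = 10887/5 + 4756 = 34667/5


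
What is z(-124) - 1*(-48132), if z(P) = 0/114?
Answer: 48132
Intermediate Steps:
z(P) = 0 (z(P) = 0*(1/114) = 0)
z(-124) - 1*(-48132) = 0 - 1*(-48132) = 0 + 48132 = 48132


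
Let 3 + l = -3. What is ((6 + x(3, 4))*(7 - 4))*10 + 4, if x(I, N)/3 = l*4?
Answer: -1976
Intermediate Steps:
l = -6 (l = -3 - 3 = -6)
x(I, N) = -72 (x(I, N) = 3*(-6*4) = 3*(-24) = -72)
((6 + x(3, 4))*(7 - 4))*10 + 4 = ((6 - 72)*(7 - 4))*10 + 4 = -66*3*10 + 4 = -198*10 + 4 = -1980 + 4 = -1976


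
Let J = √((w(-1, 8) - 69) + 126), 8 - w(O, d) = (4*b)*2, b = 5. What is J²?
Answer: 25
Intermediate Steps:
w(O, d) = -32 (w(O, d) = 8 - 4*5*2 = 8 - 20*2 = 8 - 1*40 = 8 - 40 = -32)
J = 5 (J = √((-32 - 69) + 126) = √(-101 + 126) = √25 = 5)
J² = 5² = 25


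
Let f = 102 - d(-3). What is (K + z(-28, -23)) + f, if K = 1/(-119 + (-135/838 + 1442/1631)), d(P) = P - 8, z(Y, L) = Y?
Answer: 1962799251/23094053 ≈ 84.992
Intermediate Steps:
d(P) = -8 + P
f = 113 (f = 102 - (-8 - 3) = 102 - 1*(-11) = 102 + 11 = 113)
K = -195254/23094053 (K = 1/(-119 + (-135*1/838 + 1442*(1/1631))) = 1/(-119 + (-135/838 + 206/233)) = 1/(-119 + 141173/195254) = 1/(-23094053/195254) = -195254/23094053 ≈ -0.0084547)
(K + z(-28, -23)) + f = (-195254/23094053 - 28) + 113 = -646828738/23094053 + 113 = 1962799251/23094053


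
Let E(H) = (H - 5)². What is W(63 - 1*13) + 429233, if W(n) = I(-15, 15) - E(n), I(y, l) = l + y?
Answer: 427208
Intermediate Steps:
E(H) = (-5 + H)²
W(n) = -(-5 + n)² (W(n) = (15 - 15) - (-5 + n)² = 0 - (-5 + n)² = -(-5 + n)²)
W(63 - 1*13) + 429233 = -(-5 + (63 - 1*13))² + 429233 = -(-5 + (63 - 13))² + 429233 = -(-5 + 50)² + 429233 = -1*45² + 429233 = -1*2025 + 429233 = -2025 + 429233 = 427208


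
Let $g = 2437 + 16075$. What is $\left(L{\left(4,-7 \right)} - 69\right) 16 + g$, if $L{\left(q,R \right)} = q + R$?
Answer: $17360$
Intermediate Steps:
$g = 18512$
$L{\left(q,R \right)} = R + q$
$\left(L{\left(4,-7 \right)} - 69\right) 16 + g = \left(\left(-7 + 4\right) - 69\right) 16 + 18512 = \left(-3 - 69\right) 16 + 18512 = \left(-72\right) 16 + 18512 = -1152 + 18512 = 17360$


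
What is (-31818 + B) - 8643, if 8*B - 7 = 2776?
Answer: -320905/8 ≈ -40113.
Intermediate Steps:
B = 2783/8 (B = 7/8 + (⅛)*2776 = 7/8 + 347 = 2783/8 ≈ 347.88)
(-31818 + B) - 8643 = (-31818 + 2783/8) - 8643 = -251761/8 - 8643 = -320905/8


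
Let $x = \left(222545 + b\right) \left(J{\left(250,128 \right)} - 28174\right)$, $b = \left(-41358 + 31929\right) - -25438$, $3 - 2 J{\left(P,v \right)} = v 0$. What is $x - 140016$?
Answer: $-6720802581$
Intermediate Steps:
$J{\left(P,v \right)} = \frac{3}{2}$ ($J{\left(P,v \right)} = \frac{3}{2} - \frac{v 0}{2} = \frac{3}{2} - 0 = \frac{3}{2} + 0 = \frac{3}{2}$)
$b = 16009$ ($b = -9429 + 25438 = 16009$)
$x = -6720662565$ ($x = \left(222545 + 16009\right) \left(\frac{3}{2} - 28174\right) = 238554 \left(- \frac{56345}{2}\right) = -6720662565$)
$x - 140016 = -6720662565 - 140016 = -6720802581$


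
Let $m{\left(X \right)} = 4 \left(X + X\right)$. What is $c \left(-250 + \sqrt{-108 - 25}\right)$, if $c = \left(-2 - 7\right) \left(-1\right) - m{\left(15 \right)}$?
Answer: $27750 - 111 i \sqrt{133} \approx 27750.0 - 1280.1 i$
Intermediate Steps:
$m{\left(X \right)} = 8 X$ ($m{\left(X \right)} = 4 \cdot 2 X = 8 X$)
$c = -111$ ($c = \left(-2 - 7\right) \left(-1\right) - 8 \cdot 15 = \left(-9\right) \left(-1\right) - 120 = 9 - 120 = -111$)
$c \left(-250 + \sqrt{-108 - 25}\right) = - 111 \left(-250 + \sqrt{-108 - 25}\right) = - 111 \left(-250 + \sqrt{-133}\right) = - 111 \left(-250 + i \sqrt{133}\right) = 27750 - 111 i \sqrt{133}$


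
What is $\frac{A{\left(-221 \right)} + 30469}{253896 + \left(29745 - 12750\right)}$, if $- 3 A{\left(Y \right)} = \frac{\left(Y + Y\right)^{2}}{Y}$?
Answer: $\frac{92291}{812673} \approx 0.11356$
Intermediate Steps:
$A{\left(Y \right)} = - \frac{4 Y}{3}$ ($A{\left(Y \right)} = - \frac{\left(Y + Y\right)^{2} \frac{1}{Y}}{3} = - \frac{\left(2 Y\right)^{2} \frac{1}{Y}}{3} = - \frac{4 Y^{2} \frac{1}{Y}}{3} = - \frac{4 Y}{3}$)
$\frac{A{\left(-221 \right)} + 30469}{253896 + \left(29745 - 12750\right)} = \frac{\left(- \frac{4}{3}\right) \left(-221\right) + 30469}{253896 + \left(29745 - 12750\right)} = \frac{\frac{884}{3} + 30469}{253896 + \left(29745 - 12750\right)} = \frac{92291}{3 \left(253896 + 16995\right)} = \frac{92291}{3 \cdot 270891} = \frac{92291}{3} \cdot \frac{1}{270891} = \frac{92291}{812673}$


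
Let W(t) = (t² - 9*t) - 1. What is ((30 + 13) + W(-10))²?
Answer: 53824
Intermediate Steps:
W(t) = -1 + t² - 9*t
((30 + 13) + W(-10))² = ((30 + 13) + (-1 + (-10)² - 9*(-10)))² = (43 + (-1 + 100 + 90))² = (43 + 189)² = 232² = 53824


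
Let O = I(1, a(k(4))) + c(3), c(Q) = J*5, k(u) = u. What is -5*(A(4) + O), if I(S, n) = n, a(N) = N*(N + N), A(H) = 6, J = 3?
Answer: -265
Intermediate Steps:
a(N) = 2*N² (a(N) = N*(2*N) = 2*N²)
c(Q) = 15 (c(Q) = 3*5 = 15)
O = 47 (O = 2*4² + 15 = 2*16 + 15 = 32 + 15 = 47)
-5*(A(4) + O) = -5*(6 + 47) = -5*53 = -265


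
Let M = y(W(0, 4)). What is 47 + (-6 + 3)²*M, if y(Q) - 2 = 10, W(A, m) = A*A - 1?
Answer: 155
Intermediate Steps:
W(A, m) = -1 + A² (W(A, m) = A² - 1 = -1 + A²)
y(Q) = 12 (y(Q) = 2 + 10 = 12)
M = 12
47 + (-6 + 3)²*M = 47 + (-6 + 3)²*12 = 47 + (-3)²*12 = 47 + 9*12 = 47 + 108 = 155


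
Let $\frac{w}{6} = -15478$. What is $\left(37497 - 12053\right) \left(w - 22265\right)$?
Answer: $-2929444052$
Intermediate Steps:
$w = -92868$ ($w = 6 \left(-15478\right) = -92868$)
$\left(37497 - 12053\right) \left(w - 22265\right) = \left(37497 - 12053\right) \left(-92868 - 22265\right) = 25444 \left(-115133\right) = -2929444052$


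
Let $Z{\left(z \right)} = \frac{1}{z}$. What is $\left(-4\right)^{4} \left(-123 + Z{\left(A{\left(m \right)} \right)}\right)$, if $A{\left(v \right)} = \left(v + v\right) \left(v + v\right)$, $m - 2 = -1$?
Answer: $-31424$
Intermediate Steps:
$m = 1$ ($m = 2 - 1 = 1$)
$A{\left(v \right)} = 4 v^{2}$ ($A{\left(v \right)} = 2 v 2 v = 4 v^{2}$)
$\left(-4\right)^{4} \left(-123 + Z{\left(A{\left(m \right)} \right)}\right) = \left(-4\right)^{4} \left(-123 + \frac{1}{4 \cdot 1^{2}}\right) = 256 \left(-123 + \frac{1}{4 \cdot 1}\right) = 256 \left(-123 + \frac{1}{4}\right) = 256 \left(- \frac{491}{4}\right) = -31424$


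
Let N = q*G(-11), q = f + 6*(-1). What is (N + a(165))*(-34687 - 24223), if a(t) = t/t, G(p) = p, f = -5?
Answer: -7187020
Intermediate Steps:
q = -11 (q = -5 + 6*(-1) = -5 - 6 = -11)
a(t) = 1
N = 121 (N = -11*(-11) = 121)
(N + a(165))*(-34687 - 24223) = (121 + 1)*(-34687 - 24223) = 122*(-58910) = -7187020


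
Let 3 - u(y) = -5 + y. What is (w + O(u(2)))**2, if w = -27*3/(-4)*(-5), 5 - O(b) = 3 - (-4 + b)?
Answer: 151321/16 ≈ 9457.6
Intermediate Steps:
u(y) = 8 - y (u(y) = 3 - (-5 + y) = 3 + (5 - y) = 8 - y)
O(b) = -2 + b (O(b) = 5 - (3 - (-4 + b)) = 5 - (3 + (4 - b)) = 5 - (7 - b) = 5 + (-7 + b) = -2 + b)
w = -405/4 (w = -27*3*(-1/4)*(-5) = -(-81)*(-5)/4 = -27*15/4 = -405/4 ≈ -101.25)
(w + O(u(2)))**2 = (-405/4 + (-2 + (8 - 1*2)))**2 = (-405/4 + (-2 + (8 - 2)))**2 = (-405/4 + (-2 + 6))**2 = (-405/4 + 4)**2 = (-389/4)**2 = 151321/16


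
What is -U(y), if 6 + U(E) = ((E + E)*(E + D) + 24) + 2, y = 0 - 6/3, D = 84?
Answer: 308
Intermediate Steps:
y = -2 (y = 0 - 6/3 = 0 - 1*2 = 0 - 2 = -2)
U(E) = 20 + 2*E*(84 + E) (U(E) = -6 + (((E + E)*(E + 84) + 24) + 2) = -6 + (((2*E)*(84 + E) + 24) + 2) = -6 + ((2*E*(84 + E) + 24) + 2) = -6 + ((24 + 2*E*(84 + E)) + 2) = -6 + (26 + 2*E*(84 + E)) = 20 + 2*E*(84 + E))
-U(y) = -(20 + 2*(-2)² + 168*(-2)) = -(20 + 2*4 - 336) = -(20 + 8 - 336) = -1*(-308) = 308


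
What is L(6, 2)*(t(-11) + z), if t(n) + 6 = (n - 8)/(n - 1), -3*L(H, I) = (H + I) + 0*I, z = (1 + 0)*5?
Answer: -14/9 ≈ -1.5556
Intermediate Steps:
z = 5 (z = 1*5 = 5)
L(H, I) = -H/3 - I/3 (L(H, I) = -((H + I) + 0*I)/3 = -((H + I) + 0)/3 = -(H + I)/3 = -H/3 - I/3)
t(n) = -6 + (-8 + n)/(-1 + n) (t(n) = -6 + (n - 8)/(n - 1) = -6 + (-8 + n)/(-1 + n))
L(6, 2)*(t(-11) + z) = (-1/3*6 - 1/3*2)*((-2 - 5*(-11))/(-1 - 11) + 5) = (-2 - 2/3)*((-2 + 55)/(-12) + 5) = -8*(-1/12*53 + 5)/3 = -8*(-53/12 + 5)/3 = -8/3*7/12 = -14/9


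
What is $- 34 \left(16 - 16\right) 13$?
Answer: $0$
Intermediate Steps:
$- 34 \left(16 - 16\right) 13 = \left(-34\right) 0 \cdot 13 = 0 \cdot 13 = 0$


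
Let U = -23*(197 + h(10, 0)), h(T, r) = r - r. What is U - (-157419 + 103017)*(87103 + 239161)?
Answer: 17749409597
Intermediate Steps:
h(T, r) = 0
U = -4531 (U = -23*(197 + 0) = -23*197 = -4531)
U - (-157419 + 103017)*(87103 + 239161) = -4531 - (-157419 + 103017)*(87103 + 239161) = -4531 - (-54402)*326264 = -4531 - 1*(-17749414128) = -4531 + 17749414128 = 17749409597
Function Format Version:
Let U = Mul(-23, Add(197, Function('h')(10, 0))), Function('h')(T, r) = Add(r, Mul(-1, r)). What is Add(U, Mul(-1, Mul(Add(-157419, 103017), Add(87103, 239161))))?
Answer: 17749409597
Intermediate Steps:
Function('h')(T, r) = 0
U = -4531 (U = Mul(-23, Add(197, 0)) = Mul(-23, 197) = -4531)
Add(U, Mul(-1, Mul(Add(-157419, 103017), Add(87103, 239161)))) = Add(-4531, Mul(-1, Mul(Add(-157419, 103017), Add(87103, 239161)))) = Add(-4531, Mul(-1, Mul(-54402, 326264))) = Add(-4531, Mul(-1, -17749414128)) = Add(-4531, 17749414128) = 17749409597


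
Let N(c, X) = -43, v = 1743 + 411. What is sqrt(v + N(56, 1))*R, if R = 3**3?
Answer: 27*sqrt(2111) ≈ 1240.5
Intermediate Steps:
v = 2154
R = 27
sqrt(v + N(56, 1))*R = sqrt(2154 - 43)*27 = sqrt(2111)*27 = 27*sqrt(2111)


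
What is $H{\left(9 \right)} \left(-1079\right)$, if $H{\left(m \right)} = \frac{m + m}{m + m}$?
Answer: $-1079$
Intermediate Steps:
$H{\left(m \right)} = 1$ ($H{\left(m \right)} = \frac{2 m}{2 m} = 2 m \frac{1}{2 m} = 1$)
$H{\left(9 \right)} \left(-1079\right) = 1 \left(-1079\right) = -1079$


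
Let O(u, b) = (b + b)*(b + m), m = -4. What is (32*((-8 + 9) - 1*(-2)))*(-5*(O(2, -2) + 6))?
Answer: -14400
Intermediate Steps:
O(u, b) = 2*b*(-4 + b) (O(u, b) = (b + b)*(b - 4) = (2*b)*(-4 + b) = 2*b*(-4 + b))
(32*((-8 + 9) - 1*(-2)))*(-5*(O(2, -2) + 6)) = (32*((-8 + 9) - 1*(-2)))*(-5*(2*(-2)*(-4 - 2) + 6)) = (32*(1 + 2))*(-5*(2*(-2)*(-6) + 6)) = (32*3)*(-5*(24 + 6)) = 96*(-5*30) = 96*(-150) = -14400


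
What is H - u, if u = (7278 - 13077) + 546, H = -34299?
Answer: -29046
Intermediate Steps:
u = -5253 (u = -5799 + 546 = -5253)
H - u = -34299 - 1*(-5253) = -34299 + 5253 = -29046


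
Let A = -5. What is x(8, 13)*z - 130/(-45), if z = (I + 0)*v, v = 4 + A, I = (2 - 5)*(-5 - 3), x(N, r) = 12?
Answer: -2566/9 ≈ -285.11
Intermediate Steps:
I = 24 (I = -3*(-8) = 24)
v = -1 (v = 4 - 5 = -1)
z = -24 (z = (24 + 0)*(-1) = 24*(-1) = -24)
x(8, 13)*z - 130/(-45) = 12*(-24) - 130/(-45) = -288 - 130*(-1/45) = -288 + 26/9 = -2566/9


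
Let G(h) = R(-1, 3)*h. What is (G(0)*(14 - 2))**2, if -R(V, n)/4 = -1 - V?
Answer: 0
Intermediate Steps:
R(V, n) = 4 + 4*V (R(V, n) = -4*(-1 - V) = 4 + 4*V)
G(h) = 0 (G(h) = (4 + 4*(-1))*h = (4 - 4)*h = 0*h = 0)
(G(0)*(14 - 2))**2 = (0*(14 - 2))**2 = (0*12)**2 = 0**2 = 0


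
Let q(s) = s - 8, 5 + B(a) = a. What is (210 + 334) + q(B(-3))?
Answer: 528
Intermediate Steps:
B(a) = -5 + a
q(s) = -8 + s
(210 + 334) + q(B(-3)) = (210 + 334) + (-8 + (-5 - 3)) = 544 + (-8 - 8) = 544 - 16 = 528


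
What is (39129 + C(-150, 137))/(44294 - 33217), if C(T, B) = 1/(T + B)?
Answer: 508676/144001 ≈ 3.5324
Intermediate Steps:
C(T, B) = 1/(B + T)
(39129 + C(-150, 137))/(44294 - 33217) = (39129 + 1/(137 - 150))/(44294 - 33217) = (39129 + 1/(-13))/11077 = (39129 - 1/13)*(1/11077) = (508676/13)*(1/11077) = 508676/144001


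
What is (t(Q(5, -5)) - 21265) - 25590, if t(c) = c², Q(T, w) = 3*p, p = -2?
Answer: -46819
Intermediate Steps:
Q(T, w) = -6 (Q(T, w) = 3*(-2) = -6)
(t(Q(5, -5)) - 21265) - 25590 = ((-6)² - 21265) - 25590 = (36 - 21265) - 25590 = -21229 - 25590 = -46819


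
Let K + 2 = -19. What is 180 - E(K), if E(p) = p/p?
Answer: 179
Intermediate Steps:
K = -21 (K = -2 - 19 = -21)
E(p) = 1
180 - E(K) = 180 - 1*1 = 180 - 1 = 179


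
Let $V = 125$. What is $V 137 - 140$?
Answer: $16985$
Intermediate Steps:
$V 137 - 140 = 125 \cdot 137 - 140 = 17125 - 140 = 16985$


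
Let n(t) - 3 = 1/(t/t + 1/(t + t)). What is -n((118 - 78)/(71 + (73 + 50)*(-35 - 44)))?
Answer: -14309/4783 ≈ -2.9916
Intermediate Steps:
n(t) = 3 + 1/(1 + 1/(2*t)) (n(t) = 3 + 1/(t/t + 1/(t + t)) = 3 + 1/(1 + 1/(2*t)))
-n((118 - 78)/(71 + (73 + 50)*(-35 - 44))) = -(3 + 8*((118 - 78)/(71 + (73 + 50)*(-35 - 44))))/(1 + 2*((118 - 78)/(71 + (73 + 50)*(-35 - 44)))) = -(3 + 8*(40/(71 + 123*(-79))))/(1 + 2*(40/(71 + 123*(-79)))) = -(3 + 8*(40/(71 - 9717)))/(1 + 2*(40/(71 - 9717))) = -(3 + 8*(40/(-9646)))/(1 + 2*(40/(-9646))) = -(3 + 8*(40*(-1/9646)))/(1 + 2*(40*(-1/9646))) = -(3 + 8*(-20/4823))/(1 + 2*(-20/4823)) = -(3 - 160/4823)/(1 - 40/4823) = -14309/(4783/4823*4823) = -4823*14309/(4783*4823) = -1*14309/4783 = -14309/4783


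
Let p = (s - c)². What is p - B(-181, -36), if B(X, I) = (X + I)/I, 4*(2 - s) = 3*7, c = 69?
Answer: 750821/144 ≈ 5214.0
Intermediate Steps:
s = -13/4 (s = 2 - 3*7/4 = 2 - ¼*21 = 2 - 21/4 = -13/4 ≈ -3.2500)
p = 83521/16 (p = (-13/4 - 1*69)² = (-13/4 - 69)² = (-289/4)² = 83521/16 ≈ 5220.1)
B(X, I) = (I + X)/I
p - B(-181, -36) = 83521/16 - (-36 - 181)/(-36) = 83521/16 - (-1)*(-217)/36 = 83521/16 - 1*217/36 = 83521/16 - 217/36 = 750821/144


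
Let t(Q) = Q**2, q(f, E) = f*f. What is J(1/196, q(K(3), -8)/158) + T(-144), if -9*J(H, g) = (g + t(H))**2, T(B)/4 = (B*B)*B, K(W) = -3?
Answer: -990075799330126930705/82893595486464 ≈ -1.1944e+7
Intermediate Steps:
q(f, E) = f**2
T(B) = 4*B**3 (T(B) = 4*((B*B)*B) = 4*(B**2*B) = 4*B**3)
J(H, g) = -(g + H**2)**2/9
J(1/196, q(K(3), -8)/158) + T(-144) = -((-3)**2/158 + (1/196)**2)**2/9 + 4*(-144)**3 = -(9*(1/158) + (1/196)**2)**2/9 + 4*(-2985984) = -(9/158 + 1/38416)**2/9 - 11943936 = -(172951/3034864)**2/9 - 11943936 = -1/9*29912048401/9210399498496 - 11943936 = -29912048401/82893595486464 - 11943936 = -990075799330126930705/82893595486464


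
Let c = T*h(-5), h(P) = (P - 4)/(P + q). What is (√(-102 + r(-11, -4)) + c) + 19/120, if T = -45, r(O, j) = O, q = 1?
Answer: -12131/120 + I*√113 ≈ -101.09 + 10.63*I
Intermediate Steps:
h(P) = (-4 + P)/(1 + P) (h(P) = (P - 4)/(P + 1) = (-4 + P)/(1 + P))
c = -405/4 (c = -45*(-4 - 5)/(1 - 5) = -45*(-9)/(-4) = -(-45)*(-9)/4 = -45*9/4 = -405/4 ≈ -101.25)
(√(-102 + r(-11, -4)) + c) + 19/120 = (√(-102 - 11) - 405/4) + 19/120 = (√(-113) - 405/4) + 19*(1/120) = (I*√113 - 405/4) + 19/120 = (-405/4 + I*√113) + 19/120 = -12131/120 + I*√113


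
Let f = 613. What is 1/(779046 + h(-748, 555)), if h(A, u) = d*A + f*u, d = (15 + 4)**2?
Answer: 1/849233 ≈ 1.1775e-6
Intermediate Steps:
d = 361 (d = 19**2 = 361)
h(A, u) = 361*A + 613*u
1/(779046 + h(-748, 555)) = 1/(779046 + (361*(-748) + 613*555)) = 1/(779046 + (-270028 + 340215)) = 1/(779046 + 70187) = 1/849233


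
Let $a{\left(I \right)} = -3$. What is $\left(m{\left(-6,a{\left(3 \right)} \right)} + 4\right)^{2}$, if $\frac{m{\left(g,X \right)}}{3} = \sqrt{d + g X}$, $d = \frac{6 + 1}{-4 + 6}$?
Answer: $\frac{419}{2} + 12 \sqrt{86} \approx 320.78$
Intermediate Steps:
$d = \frac{7}{2} \approx 3.5$
$m{\left(g,X \right)} = 3 \sqrt{\frac{7}{2} + X g}$ ($m{\left(g,X \right)} = 3 \sqrt{\frac{7}{2} + g X} = 3 \sqrt{\frac{7}{2} + X g}$)
$\left(m{\left(-6,a{\left(3 \right)} \right)} + 4\right)^{2} = \left(\frac{3 \sqrt{14 + 4 \left(-3\right) \left(-6\right)}}{2} + 4\right)^{2} = \left(\frac{3 \sqrt{14 + 72}}{2} + 4\right)^{2} = \left(\frac{3 \sqrt{86}}{2} + 4\right)^{2} = \left(4 + \frac{3 \sqrt{86}}{2}\right)^{2}$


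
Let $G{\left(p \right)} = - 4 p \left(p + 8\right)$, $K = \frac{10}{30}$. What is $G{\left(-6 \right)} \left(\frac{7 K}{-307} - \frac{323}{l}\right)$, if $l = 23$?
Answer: $- \frac{4762304}{7061} \approx -674.45$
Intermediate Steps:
$K = \frac{1}{3}$ ($K = 10 \cdot \frac{1}{30} = \frac{1}{3} \approx 0.33333$)
$G{\left(p \right)} = - 4 p \left(8 + p\right)$
$G{\left(-6 \right)} \left(\frac{7 K}{-307} - \frac{323}{l}\right) = \left(-4\right) \left(-6\right) \left(8 - 6\right) \left(\frac{7 \cdot \frac{1}{3}}{-307} - \frac{323}{23}\right) = \left(-4\right) \left(-6\right) 2 \left(\frac{7}{3} \left(- \frac{1}{307}\right) - \frac{323}{23}\right) = 48 \left(- \frac{7}{921} - \frac{323}{23}\right) = 48 \left(- \frac{297644}{21183}\right) = - \frac{4762304}{7061}$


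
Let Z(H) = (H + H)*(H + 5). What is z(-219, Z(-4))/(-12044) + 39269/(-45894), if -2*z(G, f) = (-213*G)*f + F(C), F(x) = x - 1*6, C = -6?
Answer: -1129562609/69093417 ≈ -16.348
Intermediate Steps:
Z(H) = 2*H*(5 + H) (Z(H) = (2*H)*(5 + H) = 2*H*(5 + H))
F(x) = -6 + x (F(x) = x - 6 = -6 + x)
z(G, f) = 6 + 213*G*f/2 (z(G, f) = -((-213*G)*f + (-6 - 6))/2 = -(-213*G*f - 12)/2 = -(-12 - 213*G*f)/2 = 6 + 213*G*f/2)
z(-219, Z(-4))/(-12044) + 39269/(-45894) = (6 + (213/2)*(-219)*(2*(-4)*(5 - 4)))/(-12044) + 39269/(-45894) = (6 + (213/2)*(-219)*(2*(-4)*1))*(-1/12044) + 39269*(-1/45894) = (6 + (213/2)*(-219)*(-8))*(-1/12044) - 39269/45894 = (6 + 186588)*(-1/12044) - 39269/45894 = 186594*(-1/12044) - 39269/45894 = -93297/6022 - 39269/45894 = -1129562609/69093417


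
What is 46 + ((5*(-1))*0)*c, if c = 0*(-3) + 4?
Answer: 46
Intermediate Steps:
c = 4 (c = 0 + 4 = 4)
46 + ((5*(-1))*0)*c = 46 + ((5*(-1))*0)*4 = 46 - 5*0*4 = 46 + 0*4 = 46 + 0 = 46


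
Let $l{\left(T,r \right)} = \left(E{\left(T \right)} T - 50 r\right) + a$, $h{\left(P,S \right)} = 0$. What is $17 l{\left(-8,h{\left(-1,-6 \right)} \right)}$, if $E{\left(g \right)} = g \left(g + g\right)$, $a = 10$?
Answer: $-17238$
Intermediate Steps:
$E{\left(g \right)} = 2 g^{2}$ ($E{\left(g \right)} = g 2 g = 2 g^{2}$)
$l{\left(T,r \right)} = 10 - 50 r + 2 T^{3}$ ($l{\left(T,r \right)} = \left(2 T^{2} T - 50 r\right) + 10 = \left(2 T^{3} - 50 r\right) + 10 = \left(- 50 r + 2 T^{3}\right) + 10 = 10 - 50 r + 2 T^{3}$)
$17 l{\left(-8,h{\left(-1,-6 \right)} \right)} = 17 \left(10 - 0 + 2 \left(-8\right)^{3}\right) = 17 \left(10 + 0 + 2 \left(-512\right)\right) = 17 \left(10 + 0 - 1024\right) = 17 \left(-1014\right) = -17238$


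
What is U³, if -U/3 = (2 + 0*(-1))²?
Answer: -1728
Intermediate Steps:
U = -12 (U = -3*(2 + 0*(-1))² = -3*(2 + 0)² = -3*2² = -3*4 = -12)
U³ = (-12)³ = -1728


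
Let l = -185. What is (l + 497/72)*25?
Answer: -320575/72 ≈ -4452.4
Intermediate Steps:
(l + 497/72)*25 = (-185 + 497/72)*25 = -12823/72*25 = -320575/72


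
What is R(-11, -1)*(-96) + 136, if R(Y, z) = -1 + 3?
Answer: -56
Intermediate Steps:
R(Y, z) = 2
R(-11, -1)*(-96) + 136 = 2*(-96) + 136 = -192 + 136 = -56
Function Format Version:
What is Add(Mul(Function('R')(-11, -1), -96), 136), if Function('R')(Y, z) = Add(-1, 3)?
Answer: -56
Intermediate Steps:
Function('R')(Y, z) = 2
Add(Mul(Function('R')(-11, -1), -96), 136) = Add(Mul(2, -96), 136) = Add(-192, 136) = -56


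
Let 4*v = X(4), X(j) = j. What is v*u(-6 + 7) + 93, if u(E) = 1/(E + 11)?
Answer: 1117/12 ≈ 93.083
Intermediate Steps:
v = 1 (v = (¼)*4 = 1)
u(E) = 1/(11 + E)
v*u(-6 + 7) + 93 = 1/(11 + (-6 + 7)) + 93 = 1/(11 + 1) + 93 = 1/12 + 93 = 1117/12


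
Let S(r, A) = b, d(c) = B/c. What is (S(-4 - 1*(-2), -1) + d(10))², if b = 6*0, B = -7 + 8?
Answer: 1/100 ≈ 0.010000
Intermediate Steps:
B = 1
d(c) = 1/c
b = 0
S(r, A) = 0
(S(-4 - 1*(-2), -1) + d(10))² = (0 + 1/10)² = (0 + ⅒)² = (⅒)² = 1/100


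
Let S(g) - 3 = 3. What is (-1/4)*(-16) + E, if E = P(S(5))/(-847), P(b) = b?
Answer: 3382/847 ≈ 3.9929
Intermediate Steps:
S(g) = 6 (S(g) = 3 + 3 = 6)
E = -6/847 (E = 6/(-847) = 6*(-1/847) = -6/847 ≈ -0.0070838)
(-1/4)*(-16) + E = (-1/4)*(-16) - 6/847 = ((¼)*(-1))*(-16) - 6/847 = -¼*(-16) - 6/847 = 4 - 6/847 = 3382/847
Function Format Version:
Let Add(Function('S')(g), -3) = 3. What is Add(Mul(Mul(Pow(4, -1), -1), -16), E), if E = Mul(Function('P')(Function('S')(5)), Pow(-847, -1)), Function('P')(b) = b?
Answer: Rational(3382, 847) ≈ 3.9929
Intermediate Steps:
Function('S')(g) = 6 (Function('S')(g) = Add(3, 3) = 6)
E = Rational(-6, 847) (E = Mul(6, Pow(-847, -1)) = Mul(6, Rational(-1, 847)) = Rational(-6, 847) ≈ -0.0070838)
Add(Mul(Mul(Pow(4, -1), -1), -16), E) = Add(Mul(Mul(Pow(4, -1), -1), -16), Rational(-6, 847)) = Add(Mul(Mul(Rational(1, 4), -1), -16), Rational(-6, 847)) = Add(Mul(Rational(-1, 4), -16), Rational(-6, 847)) = Add(4, Rational(-6, 847)) = Rational(3382, 847)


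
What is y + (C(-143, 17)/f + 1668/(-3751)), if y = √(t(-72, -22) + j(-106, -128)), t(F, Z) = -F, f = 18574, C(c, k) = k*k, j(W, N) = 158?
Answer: -29897393/69671074 + √230 ≈ 14.737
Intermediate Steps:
C(c, k) = k²
y = √230 (y = √(-1*(-72) + 158) = √(72 + 158) = √230 ≈ 15.166)
y + (C(-143, 17)/f + 1668/(-3751)) = √230 + (17²/18574 + 1668/(-3751)) = √230 + (289*(1/18574) + 1668*(-1/3751)) = √230 + (289/18574 - 1668/3751) = √230 - 29897393/69671074 = -29897393/69671074 + √230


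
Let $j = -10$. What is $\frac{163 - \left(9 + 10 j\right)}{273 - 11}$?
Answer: $\frac{127}{131} \approx 0.96947$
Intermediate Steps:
$\frac{163 - \left(9 + 10 j\right)}{273 - 11} = \frac{163 - -91}{273 - 11} = \frac{163 + \left(100 - 9\right)}{262} = \left(163 + 91\right) \frac{1}{262} = 254 \cdot \frac{1}{262} = \frac{127}{131}$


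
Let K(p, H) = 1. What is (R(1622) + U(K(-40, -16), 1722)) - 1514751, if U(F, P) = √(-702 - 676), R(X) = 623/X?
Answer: -2456925499/1622 + I*√1378 ≈ -1.5148e+6 + 37.121*I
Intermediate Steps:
U(F, P) = I*√1378 (U(F, P) = √(-1378) = I*√1378)
(R(1622) + U(K(-40, -16), 1722)) - 1514751 = (623/1622 + I*√1378) - 1514751 = -2456925499/1622 + I*√1378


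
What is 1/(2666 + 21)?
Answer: 1/2687 ≈ 0.00037216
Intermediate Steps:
1/(2666 + 21) = 1/2687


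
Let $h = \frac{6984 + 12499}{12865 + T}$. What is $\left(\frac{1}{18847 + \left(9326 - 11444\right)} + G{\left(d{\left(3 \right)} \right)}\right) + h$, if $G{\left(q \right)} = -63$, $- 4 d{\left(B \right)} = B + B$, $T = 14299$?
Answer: $- \frac{28302914757}{454426556} \approx -62.283$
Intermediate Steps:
$d{\left(B \right)} = - \frac{B}{2}$ ($d{\left(B \right)} = - \frac{B + B}{4} = - \frac{2 B}{4} = - \frac{B}{2}$)
$h = \frac{19483}{27164}$ ($h = \frac{6984 + 12499}{12865 + 14299} = \frac{19483}{27164} \approx 0.71724$)
$\left(\frac{1}{18847 + \left(9326 - 11444\right)} + G{\left(d{\left(3 \right)} \right)}\right) + h = \left(\frac{1}{18847 + \left(9326 - 11444\right)} - 63\right) + \frac{19483}{27164} = \left(\frac{1}{18847 - 2118} - 63\right) + \frac{19483}{27164} = \left(\frac{1}{16729} - 63\right) + \frac{19483}{27164} = - \frac{1053926}{16729} + \frac{19483}{27164} = - \frac{28302914757}{454426556}$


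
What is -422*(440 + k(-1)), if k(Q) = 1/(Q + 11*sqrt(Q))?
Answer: -11326269/61 + 2321*I/61 ≈ -1.8568e+5 + 38.049*I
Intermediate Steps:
-422*(440 + k(-1)) = -422*(440 + 1/(-1 + 11*sqrt(-1))) = -422*(440 + 1/(-1 + 11*I)) = -422*(440 + (-1 - 11*I)/122) = -185680 - 211*(-1 - 11*I)/61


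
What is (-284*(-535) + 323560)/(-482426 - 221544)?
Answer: -47550/70397 ≈ -0.67546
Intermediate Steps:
(-284*(-535) + 323560)/(-482426 - 221544) = (151940 + 323560)/(-703970) = 475500*(-1/703970) = -47550/70397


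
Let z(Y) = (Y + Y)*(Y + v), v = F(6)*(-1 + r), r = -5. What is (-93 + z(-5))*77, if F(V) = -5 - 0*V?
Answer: -26411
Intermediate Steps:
F(V) = -5 (F(V) = -5 - 1*0 = -5 + 0 = -5)
v = 30 (v = -5*(-1 - 5) = -5*(-6) = 30)
z(Y) = 2*Y*(30 + Y) (z(Y) = (Y + Y)*(Y + 30) = (2*Y)*(30 + Y) = 2*Y*(30 + Y))
(-93 + z(-5))*77 = (-93 + 2*(-5)*(30 - 5))*77 = (-93 + 2*(-5)*25)*77 = (-93 - 250)*77 = -343*77 = -26411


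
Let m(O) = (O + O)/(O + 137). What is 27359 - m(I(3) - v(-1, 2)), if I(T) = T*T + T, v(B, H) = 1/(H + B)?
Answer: 2024555/74 ≈ 27359.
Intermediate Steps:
v(B, H) = 1/(B + H)
I(T) = T + T² (I(T) = T² + T = T + T²)
m(O) = 2*O/(137 + O) (m(O) = (2*O)/(137 + O) = 2*O/(137 + O))
27359 - m(I(3) - v(-1, 2)) = 27359 - 2*(3*(1 + 3) - 1/(-1 + 2))/(137 + (3*(1 + 3) - 1/(-1 + 2))) = 27359 - 2*(3*4 - 1/1)/(137 + (3*4 - 1/1)) = 27359 - 2*(12 - 1*1)/(137 + (12 - 1*1)) = 27359 - 2*(12 - 1)/(137 + (12 - 1)) = 27359 - 2*11/(137 + 11) = 27359 - 2*11/148 = 27359 - 1*11/74 = 27359 - 11/74 = 2024555/74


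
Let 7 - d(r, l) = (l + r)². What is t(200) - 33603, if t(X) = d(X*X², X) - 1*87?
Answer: -64003200073683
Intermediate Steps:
d(r, l) = 7 - (l + r)²
t(X) = -80 - (X + X³)² (t(X) = (7 - (X + X*X²)²) - 1*87 = (7 - (X + X³)²) - 87 = -80 - (X + X³)²)
t(200) - 33603 = (-80 - 1*200²*(1 + 200²)²) - 33603 = (-80 - 1*40000*(1 + 40000)²) - 33603 = (-80 - 1*40000*40001²) - 33603 = (-80 - 1*40000*1600080001) - 33603 = (-80 - 64003200040000) - 33603 = -64003200040080 - 33603 = -64003200073683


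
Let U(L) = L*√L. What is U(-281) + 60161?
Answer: 60161 - 281*I*√281 ≈ 60161.0 - 4710.4*I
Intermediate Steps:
U(L) = L^(3/2)
U(-281) + 60161 = (-281)^(3/2) + 60161 = -281*I*√281 + 60161 = 60161 - 281*I*√281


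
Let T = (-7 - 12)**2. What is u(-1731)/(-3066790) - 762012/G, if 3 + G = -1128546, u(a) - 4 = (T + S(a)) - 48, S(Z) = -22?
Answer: 155773190635/230734852514 ≈ 0.67512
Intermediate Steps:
T = 361 (T = (-19)**2 = 361)
u(a) = 295 (u(a) = 4 + ((361 - 22) - 48) = 4 + (339 - 48) = 4 + 291 = 295)
G = -1128549 (G = -3 - 1128546 = -1128549)
u(-1731)/(-3066790) - 762012/G = 295/(-3066790) - 762012/(-1128549) = 295*(-1/3066790) - 762012*(-1/1128549) = -59/613358 + 254004/376183 = 155773190635/230734852514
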